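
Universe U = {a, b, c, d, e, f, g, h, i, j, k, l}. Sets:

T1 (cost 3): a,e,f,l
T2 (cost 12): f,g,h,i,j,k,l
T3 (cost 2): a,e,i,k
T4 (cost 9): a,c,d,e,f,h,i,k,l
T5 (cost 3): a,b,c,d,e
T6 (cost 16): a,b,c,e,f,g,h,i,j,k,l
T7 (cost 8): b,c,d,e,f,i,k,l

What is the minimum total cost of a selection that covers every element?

15

T2, T5 cover every element at cost 12 + 3 = 15.
Any cover uses at least 2 sets; among all covering selections none totals below 15.
Greedy by coverage-per-cost would pick T3, T5, T1, T2 for 20 — worse than the optimum 15.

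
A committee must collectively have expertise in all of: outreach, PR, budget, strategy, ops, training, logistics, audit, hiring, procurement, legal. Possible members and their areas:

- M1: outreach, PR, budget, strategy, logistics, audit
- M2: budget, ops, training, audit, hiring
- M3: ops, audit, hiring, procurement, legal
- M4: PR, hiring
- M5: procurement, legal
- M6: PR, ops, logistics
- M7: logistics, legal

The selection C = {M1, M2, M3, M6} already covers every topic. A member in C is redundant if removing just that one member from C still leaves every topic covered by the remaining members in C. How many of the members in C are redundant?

Drop M1: outreach, strategy uncovered — not redundant.
Drop M2: training uncovered — not redundant.
Drop M3: procurement, legal uncovered — not redundant.
Drop M6: the rest still cover every topic — redundant.
1 redundant: M6.

1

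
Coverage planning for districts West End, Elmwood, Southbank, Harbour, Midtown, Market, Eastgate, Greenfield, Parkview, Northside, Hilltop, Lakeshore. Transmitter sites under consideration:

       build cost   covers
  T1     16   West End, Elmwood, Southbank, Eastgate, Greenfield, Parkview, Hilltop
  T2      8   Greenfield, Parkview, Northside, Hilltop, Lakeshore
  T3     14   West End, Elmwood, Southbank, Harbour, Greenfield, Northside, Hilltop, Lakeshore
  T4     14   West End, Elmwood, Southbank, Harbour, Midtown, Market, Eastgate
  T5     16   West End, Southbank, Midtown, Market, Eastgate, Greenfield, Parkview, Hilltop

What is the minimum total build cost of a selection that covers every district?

T2, T4 cover every district at build cost 8 + 14 = 22.
Any cover uses at least 2 transmitter sites; among all covering selections none totals below 22.

22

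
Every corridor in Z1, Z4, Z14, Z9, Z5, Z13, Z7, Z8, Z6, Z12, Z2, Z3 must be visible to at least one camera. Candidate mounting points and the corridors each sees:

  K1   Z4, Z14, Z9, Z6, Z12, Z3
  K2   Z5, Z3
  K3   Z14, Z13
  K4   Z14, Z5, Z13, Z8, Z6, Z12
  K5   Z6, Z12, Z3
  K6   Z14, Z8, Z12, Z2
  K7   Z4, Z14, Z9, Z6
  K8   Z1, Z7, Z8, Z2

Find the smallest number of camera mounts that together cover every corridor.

K1, K4, K8 together cover {Z1, Z4, Z14, Z9, Z5, Z13, Z7, Z8, Z6, Z12, Z2, Z3} — every corridor.
No 2 of the 8 camera mounts cover everything (all 28 pairs fall short), so 3 is minimum.

3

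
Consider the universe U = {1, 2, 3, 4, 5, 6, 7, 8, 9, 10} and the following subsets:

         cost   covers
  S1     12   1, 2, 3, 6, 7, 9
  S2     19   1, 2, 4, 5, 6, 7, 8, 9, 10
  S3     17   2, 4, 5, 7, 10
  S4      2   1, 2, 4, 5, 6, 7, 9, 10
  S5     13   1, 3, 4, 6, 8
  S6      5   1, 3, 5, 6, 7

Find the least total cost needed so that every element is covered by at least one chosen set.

15

S4, S5 cover every element at cost 2 + 13 = 15.
Any cover uses at least 2 sets; among all covering selections none totals below 15.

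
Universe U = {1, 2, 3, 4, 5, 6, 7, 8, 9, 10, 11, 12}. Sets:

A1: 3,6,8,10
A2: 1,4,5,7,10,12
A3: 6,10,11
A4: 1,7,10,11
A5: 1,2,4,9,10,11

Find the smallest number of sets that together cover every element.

A1, A2, A5 together cover {1, 2, 3, 4, 5, 6, 7, 8, 9, 10, 11, 12} — every element.
No 2 of the 5 sets cover everything (all 10 pairs fall short), so 3 is minimum.

3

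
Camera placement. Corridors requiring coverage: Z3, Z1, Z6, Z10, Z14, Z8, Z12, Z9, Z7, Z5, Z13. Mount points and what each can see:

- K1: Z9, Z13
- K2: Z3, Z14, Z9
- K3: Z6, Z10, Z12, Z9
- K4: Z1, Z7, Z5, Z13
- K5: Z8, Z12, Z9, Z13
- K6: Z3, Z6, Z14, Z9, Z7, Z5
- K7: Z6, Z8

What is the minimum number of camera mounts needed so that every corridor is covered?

4

K2, K3, K4, K5 together cover {Z3, Z1, Z6, Z10, Z14, Z8, Z12, Z9, Z7, Z5, Z13} — every corridor.
No 3 of the 7 camera mounts cover everything (all 35 triples fall short), so 4 is minimum.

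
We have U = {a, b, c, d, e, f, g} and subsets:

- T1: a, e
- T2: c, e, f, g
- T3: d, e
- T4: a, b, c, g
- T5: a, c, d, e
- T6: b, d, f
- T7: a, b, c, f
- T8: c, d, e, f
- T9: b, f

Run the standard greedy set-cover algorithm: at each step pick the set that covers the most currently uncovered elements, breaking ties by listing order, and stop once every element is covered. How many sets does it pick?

Pick 1: T2 covers 4 new elements (c, e, f, g).
Pick 2: T4 covers 2 new elements (a, b).
Pick 3: T3 covers 1 new elements (d).
Greedy uses 3 sets. (The true minimum is 2.)

3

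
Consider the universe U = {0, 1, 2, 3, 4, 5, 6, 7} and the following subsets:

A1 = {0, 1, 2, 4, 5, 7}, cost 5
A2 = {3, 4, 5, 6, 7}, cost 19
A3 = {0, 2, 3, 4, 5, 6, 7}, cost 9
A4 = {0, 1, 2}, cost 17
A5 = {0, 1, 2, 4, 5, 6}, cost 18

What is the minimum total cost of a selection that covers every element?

14

A1, A3 cover every element at cost 5 + 9 = 14.
Any cover uses at least 2 sets; among all covering selections none totals below 14.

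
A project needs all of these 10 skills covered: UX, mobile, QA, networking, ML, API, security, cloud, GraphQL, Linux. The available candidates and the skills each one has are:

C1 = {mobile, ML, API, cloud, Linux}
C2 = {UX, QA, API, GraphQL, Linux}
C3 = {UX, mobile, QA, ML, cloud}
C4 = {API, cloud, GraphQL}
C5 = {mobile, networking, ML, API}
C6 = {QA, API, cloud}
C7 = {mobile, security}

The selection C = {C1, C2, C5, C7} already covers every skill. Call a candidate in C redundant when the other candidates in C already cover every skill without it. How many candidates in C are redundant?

Drop C1: cloud uncovered — not redundant.
Drop C2: UX, QA, GraphQL uncovered — not redundant.
Drop C5: networking uncovered — not redundant.
Drop C7: security uncovered — not redundant.
None of the candidates in C is redundant.

0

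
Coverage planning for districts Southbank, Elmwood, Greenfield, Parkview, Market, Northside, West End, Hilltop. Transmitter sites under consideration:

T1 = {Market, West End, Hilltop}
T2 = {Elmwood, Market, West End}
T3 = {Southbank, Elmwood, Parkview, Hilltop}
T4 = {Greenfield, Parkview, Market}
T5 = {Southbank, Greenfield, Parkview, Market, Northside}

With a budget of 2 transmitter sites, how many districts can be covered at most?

7

Choosing T1, T5 covers {Southbank, Greenfield, Parkview, Market, Northside, West End, Hilltop} — 7 districts.
No choice of 2 transmitter sites does better; here Elmwood is left uncovered.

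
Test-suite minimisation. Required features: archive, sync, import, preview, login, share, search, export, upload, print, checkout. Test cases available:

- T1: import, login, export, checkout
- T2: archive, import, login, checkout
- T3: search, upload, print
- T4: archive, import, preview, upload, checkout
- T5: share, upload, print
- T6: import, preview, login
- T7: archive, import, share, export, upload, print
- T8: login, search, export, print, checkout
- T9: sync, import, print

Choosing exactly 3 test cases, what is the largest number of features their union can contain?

Choosing T4, T5, T8 covers {archive, import, preview, login, share, search, export, upload, print, checkout} — 10 features.
No choice of 3 test cases does better; here sync is left uncovered.

10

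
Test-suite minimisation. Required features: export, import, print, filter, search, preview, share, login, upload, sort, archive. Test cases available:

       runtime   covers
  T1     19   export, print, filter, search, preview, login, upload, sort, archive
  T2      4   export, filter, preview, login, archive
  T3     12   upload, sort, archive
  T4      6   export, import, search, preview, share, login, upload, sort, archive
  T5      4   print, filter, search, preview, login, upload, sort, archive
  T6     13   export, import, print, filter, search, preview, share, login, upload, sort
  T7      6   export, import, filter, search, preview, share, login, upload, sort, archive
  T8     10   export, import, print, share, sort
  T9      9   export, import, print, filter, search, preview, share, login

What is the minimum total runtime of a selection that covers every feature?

T4, T5 cover every feature at runtime 6 + 4 = 10.
Any cover uses at least 2 test cases; among all covering selections none totals below 10.

10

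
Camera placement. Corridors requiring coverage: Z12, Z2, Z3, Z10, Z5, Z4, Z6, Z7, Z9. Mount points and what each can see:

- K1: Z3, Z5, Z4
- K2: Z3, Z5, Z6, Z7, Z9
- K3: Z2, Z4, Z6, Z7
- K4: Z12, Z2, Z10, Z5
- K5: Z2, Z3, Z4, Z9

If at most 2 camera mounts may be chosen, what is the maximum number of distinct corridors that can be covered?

Choosing K2, K4 covers {Z12, Z2, Z3, Z10, Z5, Z6, Z7, Z9} — 8 corridors.
No choice of 2 camera mounts does better; here Z4 is left uncovered.

8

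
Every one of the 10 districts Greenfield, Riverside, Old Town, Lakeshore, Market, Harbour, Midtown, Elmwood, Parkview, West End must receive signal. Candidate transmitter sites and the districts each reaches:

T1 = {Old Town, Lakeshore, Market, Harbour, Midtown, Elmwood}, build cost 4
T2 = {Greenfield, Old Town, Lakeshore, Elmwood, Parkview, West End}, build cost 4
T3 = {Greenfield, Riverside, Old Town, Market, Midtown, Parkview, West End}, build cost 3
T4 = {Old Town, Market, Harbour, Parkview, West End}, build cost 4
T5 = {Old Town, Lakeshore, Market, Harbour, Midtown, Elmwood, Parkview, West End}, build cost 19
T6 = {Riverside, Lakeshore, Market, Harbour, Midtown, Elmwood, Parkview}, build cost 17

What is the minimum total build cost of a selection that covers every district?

T1, T3 cover every district at build cost 4 + 3 = 7.
Any cover uses at least 2 transmitter sites; among all covering selections none totals below 7.

7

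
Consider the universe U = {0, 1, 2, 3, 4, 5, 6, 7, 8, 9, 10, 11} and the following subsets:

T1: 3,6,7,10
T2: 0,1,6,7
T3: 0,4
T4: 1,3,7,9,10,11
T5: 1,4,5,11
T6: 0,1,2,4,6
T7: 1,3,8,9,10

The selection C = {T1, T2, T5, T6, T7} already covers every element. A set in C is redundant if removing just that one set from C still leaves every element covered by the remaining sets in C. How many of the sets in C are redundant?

2

Drop T1: the rest still cover every element — redundant.
Drop T2: the rest still cover every element — redundant.
Drop T5: 5, 11 uncovered — not redundant.
Drop T6: 2 uncovered — not redundant.
Drop T7: 8, 9 uncovered — not redundant.
2 redundant: T1, T2.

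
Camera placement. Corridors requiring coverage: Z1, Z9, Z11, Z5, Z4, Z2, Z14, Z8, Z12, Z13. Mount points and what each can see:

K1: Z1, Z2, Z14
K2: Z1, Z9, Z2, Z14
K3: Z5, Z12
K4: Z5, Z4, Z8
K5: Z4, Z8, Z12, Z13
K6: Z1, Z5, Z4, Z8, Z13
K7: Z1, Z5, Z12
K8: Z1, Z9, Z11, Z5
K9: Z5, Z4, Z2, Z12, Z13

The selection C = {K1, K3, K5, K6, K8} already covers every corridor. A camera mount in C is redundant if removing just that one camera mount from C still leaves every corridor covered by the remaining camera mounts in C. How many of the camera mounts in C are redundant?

Drop K1: Z2, Z14 uncovered — not redundant.
Drop K3: the rest still cover every corridor — redundant.
Drop K5: the rest still cover every corridor — redundant.
Drop K6: the rest still cover every corridor — redundant.
Drop K8: Z9, Z11 uncovered — not redundant.
3 redundant: K3, K5, K6.

3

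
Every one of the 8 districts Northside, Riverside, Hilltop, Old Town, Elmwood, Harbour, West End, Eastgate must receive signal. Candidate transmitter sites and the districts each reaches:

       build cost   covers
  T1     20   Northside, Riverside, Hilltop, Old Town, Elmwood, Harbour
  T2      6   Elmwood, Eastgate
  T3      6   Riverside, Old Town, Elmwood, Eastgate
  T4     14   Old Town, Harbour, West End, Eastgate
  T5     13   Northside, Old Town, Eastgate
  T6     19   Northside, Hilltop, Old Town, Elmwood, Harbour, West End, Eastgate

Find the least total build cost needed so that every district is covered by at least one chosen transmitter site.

25

T3, T6 cover every district at build cost 6 + 19 = 25.
Any cover uses at least 2 transmitter sites; among all covering selections none totals below 25.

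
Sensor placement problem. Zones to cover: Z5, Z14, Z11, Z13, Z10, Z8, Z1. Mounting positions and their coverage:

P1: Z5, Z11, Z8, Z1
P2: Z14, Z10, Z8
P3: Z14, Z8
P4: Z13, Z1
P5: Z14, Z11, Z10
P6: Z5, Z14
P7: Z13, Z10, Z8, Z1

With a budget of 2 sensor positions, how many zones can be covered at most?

6

Choosing P1, P2 covers {Z5, Z14, Z11, Z10, Z8, Z1} — 6 zones.
No choice of 2 sensor positions does better; here Z13 is left uncovered.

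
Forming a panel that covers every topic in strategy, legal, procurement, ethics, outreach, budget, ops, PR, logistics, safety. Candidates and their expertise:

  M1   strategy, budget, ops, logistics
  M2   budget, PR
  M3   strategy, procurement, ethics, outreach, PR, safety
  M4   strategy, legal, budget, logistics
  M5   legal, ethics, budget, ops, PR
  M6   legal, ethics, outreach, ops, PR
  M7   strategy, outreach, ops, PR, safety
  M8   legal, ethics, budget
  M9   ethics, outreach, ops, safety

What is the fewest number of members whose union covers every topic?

3

M1, M3, M4 together cover {strategy, legal, procurement, ethics, outreach, budget, ops, PR, logistics, safety} — every topic.
No 2 of the 9 members cover everything (all 36 pairs fall short), so 3 is minimum.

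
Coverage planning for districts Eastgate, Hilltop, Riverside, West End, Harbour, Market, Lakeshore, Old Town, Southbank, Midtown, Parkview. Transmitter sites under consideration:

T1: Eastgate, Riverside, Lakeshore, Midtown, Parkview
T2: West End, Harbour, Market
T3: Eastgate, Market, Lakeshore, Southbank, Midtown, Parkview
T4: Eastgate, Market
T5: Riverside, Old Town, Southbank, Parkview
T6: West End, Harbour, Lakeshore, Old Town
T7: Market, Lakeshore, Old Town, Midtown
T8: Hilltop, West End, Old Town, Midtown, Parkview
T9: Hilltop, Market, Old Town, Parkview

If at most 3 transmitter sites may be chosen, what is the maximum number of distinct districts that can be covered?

Choosing T1, T2, T5 covers {Eastgate, Riverside, West End, Harbour, Market, Lakeshore, Old Town, Southbank, Midtown, Parkview} — 10 districts.
No choice of 3 transmitter sites does better; here Hilltop is left uncovered.

10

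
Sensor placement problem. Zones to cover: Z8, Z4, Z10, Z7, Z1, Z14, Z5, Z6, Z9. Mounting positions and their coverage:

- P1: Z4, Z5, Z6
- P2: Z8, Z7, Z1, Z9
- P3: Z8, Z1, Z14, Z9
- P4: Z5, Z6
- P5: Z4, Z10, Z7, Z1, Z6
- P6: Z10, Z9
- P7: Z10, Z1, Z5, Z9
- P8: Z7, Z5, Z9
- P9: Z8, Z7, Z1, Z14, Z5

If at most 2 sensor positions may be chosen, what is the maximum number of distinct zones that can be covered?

Choosing P3, P5 covers {Z8, Z4, Z10, Z7, Z1, Z14, Z6, Z9} — 8 zones.
No choice of 2 sensor positions does better; here Z5 is left uncovered.

8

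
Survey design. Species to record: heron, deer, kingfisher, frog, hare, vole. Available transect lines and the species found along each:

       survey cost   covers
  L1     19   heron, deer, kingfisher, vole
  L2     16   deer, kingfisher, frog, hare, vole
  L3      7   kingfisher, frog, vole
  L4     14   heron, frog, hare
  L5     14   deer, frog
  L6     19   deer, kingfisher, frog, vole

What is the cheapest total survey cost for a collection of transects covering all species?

30

L2, L4 cover every species at survey cost 16 + 14 = 30.
Any cover uses at least 2 transects; among all covering selections none totals below 30.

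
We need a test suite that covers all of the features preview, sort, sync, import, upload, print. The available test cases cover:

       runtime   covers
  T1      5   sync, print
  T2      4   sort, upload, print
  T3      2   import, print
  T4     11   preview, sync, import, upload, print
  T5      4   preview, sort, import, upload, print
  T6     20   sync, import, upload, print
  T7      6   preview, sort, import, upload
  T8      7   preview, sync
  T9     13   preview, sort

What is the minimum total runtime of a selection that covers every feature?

9

T1, T5 cover every feature at runtime 5 + 4 = 9.
Any cover uses at least 2 test cases; among all covering selections none totals below 9.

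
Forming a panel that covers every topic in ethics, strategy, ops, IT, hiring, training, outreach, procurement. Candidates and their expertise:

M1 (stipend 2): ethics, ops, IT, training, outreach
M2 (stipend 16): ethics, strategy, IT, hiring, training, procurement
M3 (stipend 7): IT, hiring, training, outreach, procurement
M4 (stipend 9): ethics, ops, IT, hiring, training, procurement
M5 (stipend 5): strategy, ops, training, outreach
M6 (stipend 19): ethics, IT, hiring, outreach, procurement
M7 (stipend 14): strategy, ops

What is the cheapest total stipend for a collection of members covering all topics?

M4, M5 cover every topic at stipend 9 + 5 = 14.
Any cover uses at least 2 members; among all covering selections none totals below 14.

14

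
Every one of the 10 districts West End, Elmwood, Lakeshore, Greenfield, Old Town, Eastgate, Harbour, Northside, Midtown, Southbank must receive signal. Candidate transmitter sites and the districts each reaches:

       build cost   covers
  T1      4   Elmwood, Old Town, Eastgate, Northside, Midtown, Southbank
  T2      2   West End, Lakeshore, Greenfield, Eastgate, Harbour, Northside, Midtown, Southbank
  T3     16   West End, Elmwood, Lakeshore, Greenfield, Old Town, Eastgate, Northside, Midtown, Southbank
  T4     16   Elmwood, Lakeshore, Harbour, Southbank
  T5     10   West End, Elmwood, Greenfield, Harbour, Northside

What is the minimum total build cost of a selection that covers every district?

6

T1, T2 cover every district at build cost 4 + 2 = 6.
Any cover uses at least 2 transmitter sites; among all covering selections none totals below 6.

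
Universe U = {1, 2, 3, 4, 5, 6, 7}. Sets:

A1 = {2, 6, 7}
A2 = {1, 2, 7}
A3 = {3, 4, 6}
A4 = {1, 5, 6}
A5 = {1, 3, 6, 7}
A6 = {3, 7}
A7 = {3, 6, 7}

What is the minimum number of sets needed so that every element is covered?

A1, A3, A4 together cover {1, 2, 3, 4, 5, 6, 7} — every element.
No 2 of the 7 sets cover everything (all 21 pairs fall short), so 3 is minimum.
Greedy (largest uncovered first) would take A5, A1, A3, A4 — 4 sets — but 3 suffice.

3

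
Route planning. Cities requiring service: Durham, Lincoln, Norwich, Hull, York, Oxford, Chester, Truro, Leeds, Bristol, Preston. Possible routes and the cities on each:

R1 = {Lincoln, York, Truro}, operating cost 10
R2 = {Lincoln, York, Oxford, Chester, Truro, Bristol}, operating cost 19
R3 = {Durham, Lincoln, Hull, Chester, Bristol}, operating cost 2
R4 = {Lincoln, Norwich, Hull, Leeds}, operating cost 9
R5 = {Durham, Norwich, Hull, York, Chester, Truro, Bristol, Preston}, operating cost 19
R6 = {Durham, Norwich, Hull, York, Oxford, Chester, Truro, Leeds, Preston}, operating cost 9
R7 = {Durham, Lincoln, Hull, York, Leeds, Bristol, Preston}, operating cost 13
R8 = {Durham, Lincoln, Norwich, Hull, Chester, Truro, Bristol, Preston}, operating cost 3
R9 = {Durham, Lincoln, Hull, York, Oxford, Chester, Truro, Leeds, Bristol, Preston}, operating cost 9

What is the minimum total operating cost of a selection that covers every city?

R3, R6 cover every city at operating cost 2 + 9 = 11.
Any cover uses at least 2 routes; among all covering selections none totals below 11.
Greedy by coverage-per-operating cost would pick R8, R6 for 12 — worse than the optimum 11.

11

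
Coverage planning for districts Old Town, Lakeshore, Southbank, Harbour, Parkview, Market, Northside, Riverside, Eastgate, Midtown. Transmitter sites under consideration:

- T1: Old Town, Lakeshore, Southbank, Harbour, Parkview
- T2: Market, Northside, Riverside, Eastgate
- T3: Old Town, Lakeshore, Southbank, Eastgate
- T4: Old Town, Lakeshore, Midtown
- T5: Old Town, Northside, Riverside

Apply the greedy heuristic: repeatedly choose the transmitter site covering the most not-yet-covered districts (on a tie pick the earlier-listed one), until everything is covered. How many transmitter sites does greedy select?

3

Pick 1: T1 covers 5 new districts (Old Town, Lakeshore, Southbank, Harbour, Parkview).
Pick 2: T2 covers 4 new districts (Market, Northside, Riverside, Eastgate).
Pick 3: T4 covers 1 new districts (Midtown).
Greedy uses 3 transmitter sites.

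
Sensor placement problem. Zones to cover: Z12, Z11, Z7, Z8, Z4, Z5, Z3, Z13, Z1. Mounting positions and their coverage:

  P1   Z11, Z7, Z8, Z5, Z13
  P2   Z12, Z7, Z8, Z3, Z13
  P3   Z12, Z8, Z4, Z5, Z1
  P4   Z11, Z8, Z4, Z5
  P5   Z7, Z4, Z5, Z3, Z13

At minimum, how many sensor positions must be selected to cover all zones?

3

P1, P2, P3 together cover {Z12, Z11, Z7, Z8, Z4, Z5, Z3, Z13, Z1} — every zone.
No 2 of the 5 sensor positions cover everything (all 10 pairs fall short), so 3 is minimum.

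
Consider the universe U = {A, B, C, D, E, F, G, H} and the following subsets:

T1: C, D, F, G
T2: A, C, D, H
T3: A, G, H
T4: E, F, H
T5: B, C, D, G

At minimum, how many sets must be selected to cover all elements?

T2, T4, T5 together cover {A, B, C, D, E, F, G, H} — every element.
No 2 of the 5 sets cover everything (all 10 pairs fall short), so 3 is minimum.
Greedy (largest uncovered first) would take T1, T2, T4, T5 — 4 sets — but 3 suffice.

3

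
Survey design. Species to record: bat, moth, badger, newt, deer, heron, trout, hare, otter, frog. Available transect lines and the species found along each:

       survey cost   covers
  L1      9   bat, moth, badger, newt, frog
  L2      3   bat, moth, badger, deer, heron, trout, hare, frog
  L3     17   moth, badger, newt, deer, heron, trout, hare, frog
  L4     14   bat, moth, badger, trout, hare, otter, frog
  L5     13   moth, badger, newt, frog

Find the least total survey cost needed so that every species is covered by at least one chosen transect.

26

L1, L2, L4 cover every species at survey cost 9 + 3 + 14 = 26.
Any cover uses at least 2 transects; among all covering selections none totals below 26.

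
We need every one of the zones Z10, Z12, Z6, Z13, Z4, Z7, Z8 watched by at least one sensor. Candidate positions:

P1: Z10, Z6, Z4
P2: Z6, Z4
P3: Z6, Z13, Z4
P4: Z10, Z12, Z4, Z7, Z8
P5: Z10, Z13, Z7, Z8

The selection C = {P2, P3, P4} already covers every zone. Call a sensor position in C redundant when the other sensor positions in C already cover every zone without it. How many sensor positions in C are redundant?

Drop P2: the rest still cover every zone — redundant.
Drop P3: Z13 uncovered — not redundant.
Drop P4: Z10, Z12, Z7, Z8 uncovered — not redundant.
1 redundant: P2.

1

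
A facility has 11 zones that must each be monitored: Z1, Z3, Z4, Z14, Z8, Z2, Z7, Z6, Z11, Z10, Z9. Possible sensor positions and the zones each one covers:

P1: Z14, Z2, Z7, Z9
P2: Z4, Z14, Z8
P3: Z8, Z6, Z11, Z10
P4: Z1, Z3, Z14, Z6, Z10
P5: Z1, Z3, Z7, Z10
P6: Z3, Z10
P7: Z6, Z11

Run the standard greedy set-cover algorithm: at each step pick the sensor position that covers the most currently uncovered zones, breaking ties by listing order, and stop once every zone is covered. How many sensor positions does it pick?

Pick 1: P4 covers 5 new zones (Z1, Z3, Z14, Z6, Z10).
Pick 2: P1 covers 3 new zones (Z2, Z7, Z9).
Pick 3: P2 covers 2 new zones (Z4, Z8).
Pick 4: P3 covers 1 new zones (Z11).
Greedy uses 4 sensor positions.

4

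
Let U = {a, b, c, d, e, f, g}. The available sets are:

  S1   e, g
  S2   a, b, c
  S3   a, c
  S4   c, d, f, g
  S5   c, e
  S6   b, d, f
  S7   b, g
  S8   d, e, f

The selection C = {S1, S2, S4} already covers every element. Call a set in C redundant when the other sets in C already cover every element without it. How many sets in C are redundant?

Drop S1: e uncovered — not redundant.
Drop S2: a, b uncovered — not redundant.
Drop S4: d, f uncovered — not redundant.
None of the sets in C is redundant.

0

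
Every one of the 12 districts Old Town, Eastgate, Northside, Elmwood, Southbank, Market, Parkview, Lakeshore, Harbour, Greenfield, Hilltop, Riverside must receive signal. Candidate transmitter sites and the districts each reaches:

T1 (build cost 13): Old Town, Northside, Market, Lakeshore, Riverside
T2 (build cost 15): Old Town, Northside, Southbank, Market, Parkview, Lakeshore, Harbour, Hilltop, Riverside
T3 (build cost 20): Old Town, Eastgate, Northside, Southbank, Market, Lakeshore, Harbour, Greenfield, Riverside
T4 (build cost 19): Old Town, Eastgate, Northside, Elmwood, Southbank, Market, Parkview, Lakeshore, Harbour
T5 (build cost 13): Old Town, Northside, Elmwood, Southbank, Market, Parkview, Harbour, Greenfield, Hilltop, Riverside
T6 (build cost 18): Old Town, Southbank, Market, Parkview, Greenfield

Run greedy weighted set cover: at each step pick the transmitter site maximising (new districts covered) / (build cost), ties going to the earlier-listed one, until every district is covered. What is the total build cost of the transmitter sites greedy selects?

32

Pick 1: T5 adds 10 new (Old Town, Northside, Elmwood, Southbank, Market, Parkview, Harbour, Greenfield, Hilltop, Riverside) at build cost 13 (ratio 10/13).
Pick 2: T4 adds 2 new (Eastgate, Lakeshore) at build cost 19 (ratio 2/19).
Greedy total build cost: 13 + 19 = 32.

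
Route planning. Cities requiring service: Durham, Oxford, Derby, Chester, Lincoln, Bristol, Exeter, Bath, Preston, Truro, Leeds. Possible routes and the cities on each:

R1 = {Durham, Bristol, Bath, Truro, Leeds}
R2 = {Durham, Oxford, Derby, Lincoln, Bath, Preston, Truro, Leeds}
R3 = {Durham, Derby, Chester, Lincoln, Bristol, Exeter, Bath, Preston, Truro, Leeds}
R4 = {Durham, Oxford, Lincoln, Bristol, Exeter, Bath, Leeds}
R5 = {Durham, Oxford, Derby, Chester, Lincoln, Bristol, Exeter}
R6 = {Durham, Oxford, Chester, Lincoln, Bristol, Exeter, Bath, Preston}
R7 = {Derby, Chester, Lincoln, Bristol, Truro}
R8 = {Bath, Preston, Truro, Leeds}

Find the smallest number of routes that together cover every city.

2

R2, R3 together cover {Durham, Oxford, Derby, Chester, Lincoln, Bristol, Exeter, Bath, Preston, Truro, Leeds} — every city.
No single route contains all 11 cities, so 2 is optimal.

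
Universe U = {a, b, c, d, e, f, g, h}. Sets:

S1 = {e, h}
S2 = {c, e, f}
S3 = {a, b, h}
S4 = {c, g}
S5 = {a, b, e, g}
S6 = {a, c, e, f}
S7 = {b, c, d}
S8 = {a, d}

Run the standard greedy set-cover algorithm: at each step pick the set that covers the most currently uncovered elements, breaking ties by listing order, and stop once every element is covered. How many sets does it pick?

Pick 1: S5 covers 4 new elements (a, b, e, g).
Pick 2: S2 covers 2 new elements (c, f).
Pick 3: S1 covers 1 new elements (h).
Pick 4: S7 covers 1 new elements (d).
Greedy uses 4 sets.

4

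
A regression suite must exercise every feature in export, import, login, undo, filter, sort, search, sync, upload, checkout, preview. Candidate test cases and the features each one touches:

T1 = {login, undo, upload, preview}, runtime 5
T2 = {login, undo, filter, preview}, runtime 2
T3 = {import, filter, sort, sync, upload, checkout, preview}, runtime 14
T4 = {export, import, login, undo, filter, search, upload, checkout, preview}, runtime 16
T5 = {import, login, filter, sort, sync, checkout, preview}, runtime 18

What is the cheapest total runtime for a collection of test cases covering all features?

T3, T4 cover every feature at runtime 14 + 16 = 30.
Any cover uses at least 2 test cases; among all covering selections none totals below 30.
Greedy by coverage-per-runtime would pick T2, T3, T4 for 32 — worse than the optimum 30.

30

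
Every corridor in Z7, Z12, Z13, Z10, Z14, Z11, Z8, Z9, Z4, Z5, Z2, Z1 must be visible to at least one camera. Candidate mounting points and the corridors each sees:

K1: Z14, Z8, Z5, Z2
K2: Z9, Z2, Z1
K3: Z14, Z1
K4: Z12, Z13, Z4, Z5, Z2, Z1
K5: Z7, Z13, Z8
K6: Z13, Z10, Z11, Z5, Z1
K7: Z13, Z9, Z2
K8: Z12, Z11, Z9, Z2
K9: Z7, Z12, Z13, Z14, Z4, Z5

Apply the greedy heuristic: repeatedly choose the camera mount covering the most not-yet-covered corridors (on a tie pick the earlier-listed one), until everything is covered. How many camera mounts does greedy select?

Pick 1: K4 covers 6 new corridors (Z12, Z13, Z4, Z5, Z2, Z1).
Pick 2: K1 covers 2 new corridors (Z14, Z8).
Pick 3: K6 covers 2 new corridors (Z10, Z11).
Pick 4: K2 covers 1 new corridors (Z9).
Pick 5: K5 covers 1 new corridors (Z7).
Greedy uses 5 camera mounts. (The true minimum is 4.)

5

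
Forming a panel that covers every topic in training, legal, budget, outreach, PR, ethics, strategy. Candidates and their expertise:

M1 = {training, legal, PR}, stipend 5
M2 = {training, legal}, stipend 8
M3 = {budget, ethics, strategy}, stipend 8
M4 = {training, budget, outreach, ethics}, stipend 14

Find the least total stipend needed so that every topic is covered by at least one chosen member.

27

M1, M3, M4 cover every topic at stipend 5 + 8 + 14 = 27.
Any cover uses at least 3 members; among all covering selections none totals below 27.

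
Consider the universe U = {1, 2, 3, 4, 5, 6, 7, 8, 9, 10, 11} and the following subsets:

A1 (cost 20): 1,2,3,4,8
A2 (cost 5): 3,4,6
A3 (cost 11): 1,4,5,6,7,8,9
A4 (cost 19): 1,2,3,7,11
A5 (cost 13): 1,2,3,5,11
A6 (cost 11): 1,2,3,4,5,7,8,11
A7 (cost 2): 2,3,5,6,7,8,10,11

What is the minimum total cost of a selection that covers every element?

A3, A7 cover every element at cost 11 + 2 = 13.
Any cover uses at least 2 sets; among all covering selections none totals below 13.

13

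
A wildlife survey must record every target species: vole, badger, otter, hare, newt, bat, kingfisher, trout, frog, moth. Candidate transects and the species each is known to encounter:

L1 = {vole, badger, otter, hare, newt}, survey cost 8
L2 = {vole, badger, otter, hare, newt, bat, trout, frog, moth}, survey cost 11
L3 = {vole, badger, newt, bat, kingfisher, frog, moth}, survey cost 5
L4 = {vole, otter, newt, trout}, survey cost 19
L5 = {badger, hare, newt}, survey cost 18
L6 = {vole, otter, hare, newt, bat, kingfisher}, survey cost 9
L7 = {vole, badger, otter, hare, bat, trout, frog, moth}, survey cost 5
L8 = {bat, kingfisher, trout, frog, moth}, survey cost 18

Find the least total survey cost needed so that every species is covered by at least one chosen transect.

10

L3, L7 cover every species at survey cost 5 + 5 = 10.
Any cover uses at least 2 transects; among all covering selections none totals below 10.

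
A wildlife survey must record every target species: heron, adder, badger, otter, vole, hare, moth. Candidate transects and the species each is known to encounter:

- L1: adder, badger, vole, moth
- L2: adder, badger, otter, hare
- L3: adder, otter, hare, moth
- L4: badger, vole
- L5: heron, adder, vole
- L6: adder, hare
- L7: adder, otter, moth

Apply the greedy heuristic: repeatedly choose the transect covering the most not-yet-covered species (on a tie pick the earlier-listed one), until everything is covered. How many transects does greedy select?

Pick 1: L1 covers 4 new species (adder, badger, vole, moth).
Pick 2: L2 covers 2 new species (otter, hare).
Pick 3: L5 covers 1 new species (heron).
Greedy uses 3 transects.

3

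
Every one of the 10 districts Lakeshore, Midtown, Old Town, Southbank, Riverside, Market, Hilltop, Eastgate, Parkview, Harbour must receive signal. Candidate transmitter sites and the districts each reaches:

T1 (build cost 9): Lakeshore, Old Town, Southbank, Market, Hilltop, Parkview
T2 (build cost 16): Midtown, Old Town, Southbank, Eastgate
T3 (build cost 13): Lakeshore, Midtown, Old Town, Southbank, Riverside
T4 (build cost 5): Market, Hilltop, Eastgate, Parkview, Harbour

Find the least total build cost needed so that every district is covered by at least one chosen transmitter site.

T3, T4 cover every district at build cost 13 + 5 = 18.
Any cover uses at least 2 transmitter sites; among all covering selections none totals below 18.

18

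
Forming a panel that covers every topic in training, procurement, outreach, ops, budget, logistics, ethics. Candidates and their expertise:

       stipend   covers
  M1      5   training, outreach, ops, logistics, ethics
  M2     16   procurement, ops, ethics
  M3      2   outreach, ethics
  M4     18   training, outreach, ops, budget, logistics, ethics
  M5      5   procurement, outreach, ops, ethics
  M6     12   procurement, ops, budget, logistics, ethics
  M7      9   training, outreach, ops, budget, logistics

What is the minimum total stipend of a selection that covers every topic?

M5, M7 cover every topic at stipend 5 + 9 = 14.
Any cover uses at least 2 members; among all covering selections none totals below 14.
Greedy by coverage-per-stipend would pick M1, M5, M7 for 19 — worse than the optimum 14.

14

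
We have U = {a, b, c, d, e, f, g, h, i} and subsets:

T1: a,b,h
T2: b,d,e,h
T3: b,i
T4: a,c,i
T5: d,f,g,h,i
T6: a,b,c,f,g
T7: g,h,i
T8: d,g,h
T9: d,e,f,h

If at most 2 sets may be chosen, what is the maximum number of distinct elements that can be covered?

8

Choosing T2, T6 covers {a, b, c, d, e, f, g, h} — 8 elements.
No choice of 2 sets does better; here i is left uncovered.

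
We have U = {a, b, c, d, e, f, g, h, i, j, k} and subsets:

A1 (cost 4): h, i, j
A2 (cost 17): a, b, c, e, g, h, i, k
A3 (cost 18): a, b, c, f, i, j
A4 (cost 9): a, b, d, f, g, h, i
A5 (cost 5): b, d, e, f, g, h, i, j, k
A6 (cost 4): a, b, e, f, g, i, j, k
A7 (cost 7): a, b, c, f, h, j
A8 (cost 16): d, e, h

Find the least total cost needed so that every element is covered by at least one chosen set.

A5, A7 cover every element at cost 5 + 7 = 12.
Any cover uses at least 2 sets; among all covering selections none totals below 12.

12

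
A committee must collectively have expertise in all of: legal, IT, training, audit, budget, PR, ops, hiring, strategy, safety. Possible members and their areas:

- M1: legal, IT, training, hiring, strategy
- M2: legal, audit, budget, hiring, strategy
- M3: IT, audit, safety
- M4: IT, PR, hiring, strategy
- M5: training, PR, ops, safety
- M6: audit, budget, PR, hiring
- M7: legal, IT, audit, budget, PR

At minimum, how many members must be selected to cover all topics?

3

M1, M2, M5 together cover {legal, IT, training, audit, budget, PR, ops, hiring, strategy, safety} — every topic.
No 2 of the 7 members cover everything (all 21 pairs fall short), so 3 is minimum.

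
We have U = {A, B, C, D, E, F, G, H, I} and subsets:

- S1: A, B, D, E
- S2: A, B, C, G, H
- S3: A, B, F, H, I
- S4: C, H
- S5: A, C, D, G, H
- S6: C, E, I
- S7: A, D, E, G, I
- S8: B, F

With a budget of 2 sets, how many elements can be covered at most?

8

Choosing S2, S7 covers {A, B, C, D, E, G, H, I} — 8 elements.
No choice of 2 sets does better; here F is left uncovered.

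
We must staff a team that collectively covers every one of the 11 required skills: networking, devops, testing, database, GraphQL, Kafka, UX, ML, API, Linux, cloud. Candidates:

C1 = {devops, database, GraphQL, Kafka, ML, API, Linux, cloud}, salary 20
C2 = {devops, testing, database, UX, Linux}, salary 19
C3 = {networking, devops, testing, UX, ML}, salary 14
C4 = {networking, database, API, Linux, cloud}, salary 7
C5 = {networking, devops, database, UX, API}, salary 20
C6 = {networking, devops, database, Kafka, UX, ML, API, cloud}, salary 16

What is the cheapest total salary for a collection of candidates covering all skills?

C1, C3 cover every skill at salary 20 + 14 = 34.
Any cover uses at least 2 candidates; among all covering selections none totals below 34.

34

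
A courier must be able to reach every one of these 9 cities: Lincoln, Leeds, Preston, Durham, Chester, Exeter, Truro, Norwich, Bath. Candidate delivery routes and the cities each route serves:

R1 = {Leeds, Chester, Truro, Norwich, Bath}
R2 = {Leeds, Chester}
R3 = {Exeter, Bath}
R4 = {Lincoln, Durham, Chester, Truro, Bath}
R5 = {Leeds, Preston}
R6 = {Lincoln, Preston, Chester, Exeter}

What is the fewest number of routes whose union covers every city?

3

R1, R4, R6 together cover {Lincoln, Leeds, Preston, Durham, Chester, Exeter, Truro, Norwich, Bath} — every city.
No 2 of the 6 routes cover everything (all 15 pairs fall short), so 3 is minimum.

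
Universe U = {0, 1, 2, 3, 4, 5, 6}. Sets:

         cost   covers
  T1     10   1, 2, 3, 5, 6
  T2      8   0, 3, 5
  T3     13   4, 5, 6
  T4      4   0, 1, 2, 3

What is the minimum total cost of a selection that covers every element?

17

T3, T4 cover every element at cost 13 + 4 = 17.
Any cover uses at least 2 sets; among all covering selections none totals below 17.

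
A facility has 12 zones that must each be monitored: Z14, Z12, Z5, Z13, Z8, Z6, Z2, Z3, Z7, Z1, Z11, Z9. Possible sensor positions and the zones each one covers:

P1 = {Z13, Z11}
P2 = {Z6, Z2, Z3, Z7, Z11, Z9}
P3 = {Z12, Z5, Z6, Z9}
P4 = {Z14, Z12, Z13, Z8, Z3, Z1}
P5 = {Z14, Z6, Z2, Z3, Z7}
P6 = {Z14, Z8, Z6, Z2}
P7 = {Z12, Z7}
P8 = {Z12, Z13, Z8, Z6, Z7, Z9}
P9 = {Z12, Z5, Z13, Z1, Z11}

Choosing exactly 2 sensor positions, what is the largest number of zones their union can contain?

11

Choosing P2, P4 covers {Z14, Z12, Z13, Z8, Z6, Z2, Z3, Z7, Z1, Z11, Z9} — 11 zones.
No choice of 2 sensor positions does better; here Z5 is left uncovered.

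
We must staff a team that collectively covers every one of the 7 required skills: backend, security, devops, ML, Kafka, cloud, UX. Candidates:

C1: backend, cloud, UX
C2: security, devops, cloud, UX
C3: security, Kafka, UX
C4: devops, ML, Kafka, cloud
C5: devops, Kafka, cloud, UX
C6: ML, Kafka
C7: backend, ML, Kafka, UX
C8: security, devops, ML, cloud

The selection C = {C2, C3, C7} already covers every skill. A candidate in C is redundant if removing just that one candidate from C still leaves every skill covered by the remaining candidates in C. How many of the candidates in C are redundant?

1

Drop C2: devops, cloud uncovered — not redundant.
Drop C3: the rest still cover every skill — redundant.
Drop C7: backend, ML uncovered — not redundant.
1 redundant: C3.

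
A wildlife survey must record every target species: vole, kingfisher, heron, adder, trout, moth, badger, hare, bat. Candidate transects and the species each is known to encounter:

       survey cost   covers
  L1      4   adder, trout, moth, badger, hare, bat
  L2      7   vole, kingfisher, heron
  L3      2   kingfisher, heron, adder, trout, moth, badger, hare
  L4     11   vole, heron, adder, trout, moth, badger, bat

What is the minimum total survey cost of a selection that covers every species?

11

L1, L2 cover every species at survey cost 4 + 7 = 11.
Any cover uses at least 2 transects; among all covering selections none totals below 11.
Greedy by coverage-per-survey cost would pick L3, L1, L2 for 13 — worse than the optimum 11.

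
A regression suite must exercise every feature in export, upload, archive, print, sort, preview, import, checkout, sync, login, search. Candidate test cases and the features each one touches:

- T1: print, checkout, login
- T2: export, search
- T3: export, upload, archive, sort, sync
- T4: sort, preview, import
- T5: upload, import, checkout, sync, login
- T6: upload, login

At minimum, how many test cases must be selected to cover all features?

T1, T2, T3, T4 together cover {export, upload, archive, print, sort, preview, import, checkout, sync, login, search} — every feature.
No 3 of the 6 test cases cover everything (all 20 triples fall short), so 4 is minimum.

4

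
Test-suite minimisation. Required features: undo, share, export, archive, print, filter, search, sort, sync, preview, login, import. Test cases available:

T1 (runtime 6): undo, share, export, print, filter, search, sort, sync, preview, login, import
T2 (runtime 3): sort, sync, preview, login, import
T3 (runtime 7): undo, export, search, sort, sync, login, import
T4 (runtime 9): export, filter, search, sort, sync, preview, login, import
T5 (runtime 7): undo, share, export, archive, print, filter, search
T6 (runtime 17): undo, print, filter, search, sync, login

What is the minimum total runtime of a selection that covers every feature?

10

T2, T5 cover every feature at runtime 3 + 7 = 10.
Any cover uses at least 2 test cases; among all covering selections none totals below 10.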